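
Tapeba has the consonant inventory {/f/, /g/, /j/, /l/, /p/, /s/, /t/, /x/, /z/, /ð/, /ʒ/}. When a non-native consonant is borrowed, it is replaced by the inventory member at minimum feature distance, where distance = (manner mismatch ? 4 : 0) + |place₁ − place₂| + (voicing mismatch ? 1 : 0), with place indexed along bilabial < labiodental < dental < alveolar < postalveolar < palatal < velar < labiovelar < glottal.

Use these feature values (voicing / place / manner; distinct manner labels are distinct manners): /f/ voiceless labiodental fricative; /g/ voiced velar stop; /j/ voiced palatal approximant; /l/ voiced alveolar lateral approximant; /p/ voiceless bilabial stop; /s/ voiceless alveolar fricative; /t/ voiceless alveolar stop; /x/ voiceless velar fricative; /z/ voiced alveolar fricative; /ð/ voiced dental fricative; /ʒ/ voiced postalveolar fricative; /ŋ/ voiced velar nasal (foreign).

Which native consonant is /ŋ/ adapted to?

g

/g/ is closest: manner differs (nasal→stop, +4), place distance 0 (velar→velar), same voicing; total 4. Next closest is /j/ at distance 5.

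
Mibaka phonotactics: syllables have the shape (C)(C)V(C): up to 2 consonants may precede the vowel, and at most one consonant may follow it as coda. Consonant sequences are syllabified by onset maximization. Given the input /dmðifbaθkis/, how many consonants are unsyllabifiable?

1

The consonants /d/ cannot be parsed into a legal (C)(C)V(C) syllable (at most one coda consonant is licensed; onsets may contain at most 2 consonants).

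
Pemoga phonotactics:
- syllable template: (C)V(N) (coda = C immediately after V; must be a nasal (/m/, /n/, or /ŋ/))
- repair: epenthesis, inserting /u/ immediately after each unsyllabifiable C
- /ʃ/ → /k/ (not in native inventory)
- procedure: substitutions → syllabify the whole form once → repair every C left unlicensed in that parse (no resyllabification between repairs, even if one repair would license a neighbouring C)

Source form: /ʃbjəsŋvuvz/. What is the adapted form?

Substitution: /ʃ/ → /k/, giving /kbjəsŋvuvz/.
Syllabifying with onset maximization leaves /k/, /b/, /s/, /ŋ/, /v/, /z/ stranded (only a nasal (/m/, /n/, or /ŋ/) is licensed in coda position; onsets are limited to one consonant).
Inserting the epenthetic vowel yields /k/ → /ku/, /b/ → /bu/, /s/ → /su/, /ŋ/ → /ŋu/, /v/ → /vu/, /z/ → /zu/.

kubujəsuŋuvuvuzu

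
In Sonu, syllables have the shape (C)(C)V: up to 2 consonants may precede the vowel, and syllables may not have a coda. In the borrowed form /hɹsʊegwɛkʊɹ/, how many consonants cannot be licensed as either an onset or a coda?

Syllabifying with onset maximization leaves /h/, /ɹ/ stranded (no codas are permitted; onsets may contain at most 2 consonants).

2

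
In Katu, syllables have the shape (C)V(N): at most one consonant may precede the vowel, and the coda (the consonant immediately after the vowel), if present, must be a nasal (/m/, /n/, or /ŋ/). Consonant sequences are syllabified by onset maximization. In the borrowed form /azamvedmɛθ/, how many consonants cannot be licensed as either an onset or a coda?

Syllabifying with onset maximization leaves /d/, /θ/ stranded (only a nasal (/m/, /n/, or /ŋ/) is licensed in coda position; onsets are limited to one consonant).

2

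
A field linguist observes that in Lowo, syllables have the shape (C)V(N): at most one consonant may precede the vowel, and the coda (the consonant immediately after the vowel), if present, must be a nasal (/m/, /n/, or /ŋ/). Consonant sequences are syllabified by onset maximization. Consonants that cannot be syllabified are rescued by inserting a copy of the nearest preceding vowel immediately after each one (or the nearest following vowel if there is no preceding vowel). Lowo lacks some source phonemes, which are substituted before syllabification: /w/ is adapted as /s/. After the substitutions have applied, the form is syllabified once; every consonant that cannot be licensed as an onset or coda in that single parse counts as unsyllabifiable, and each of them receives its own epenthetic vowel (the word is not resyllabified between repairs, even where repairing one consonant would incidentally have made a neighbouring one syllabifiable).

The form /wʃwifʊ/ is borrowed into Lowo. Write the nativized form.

siʃisifʊ

Substitution: /w/ → /s/, giving /sʃsifʊ/.
The consonants /s/, /ʃ/ cannot be parsed into a legal (C)V(N) syllable (only a nasal (/m/, /n/, or /ŋ/) is licensed in coda position; onsets are limited to one consonant).
Each unlicensed consonant becomes the onset of a new syllable: /s/ → /si/, /ʃ/ → /ʃi/.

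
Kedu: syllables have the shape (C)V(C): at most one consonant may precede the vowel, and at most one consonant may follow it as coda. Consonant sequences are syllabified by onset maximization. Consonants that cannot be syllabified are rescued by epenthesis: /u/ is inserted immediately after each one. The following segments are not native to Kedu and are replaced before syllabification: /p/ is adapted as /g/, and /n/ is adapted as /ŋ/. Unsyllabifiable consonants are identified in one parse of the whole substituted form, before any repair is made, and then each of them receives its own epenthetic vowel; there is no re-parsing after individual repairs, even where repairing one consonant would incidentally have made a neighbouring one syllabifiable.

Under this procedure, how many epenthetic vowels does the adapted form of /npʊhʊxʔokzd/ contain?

3

After substitution the input is /ŋgʊhʊxʔokzd/.
The unsyllabifiable consonants are /ŋ/, /z/, /d/; each receives one epenthetic vowel.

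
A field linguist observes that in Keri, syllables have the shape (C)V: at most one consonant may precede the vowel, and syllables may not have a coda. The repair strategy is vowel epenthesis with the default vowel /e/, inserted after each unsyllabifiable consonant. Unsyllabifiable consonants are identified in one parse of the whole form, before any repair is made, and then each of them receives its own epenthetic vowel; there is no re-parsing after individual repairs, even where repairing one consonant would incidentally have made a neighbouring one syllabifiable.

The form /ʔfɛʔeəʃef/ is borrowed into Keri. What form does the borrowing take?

Syllabifying with onset maximization leaves /ʔ/, /f/ stranded (no codas are permitted; onsets are limited to one consonant).
Inserting the epenthetic vowel yields /ʔ/ → /ʔe/, /f/ → /fe/.

ʔefɛʔeəʃefe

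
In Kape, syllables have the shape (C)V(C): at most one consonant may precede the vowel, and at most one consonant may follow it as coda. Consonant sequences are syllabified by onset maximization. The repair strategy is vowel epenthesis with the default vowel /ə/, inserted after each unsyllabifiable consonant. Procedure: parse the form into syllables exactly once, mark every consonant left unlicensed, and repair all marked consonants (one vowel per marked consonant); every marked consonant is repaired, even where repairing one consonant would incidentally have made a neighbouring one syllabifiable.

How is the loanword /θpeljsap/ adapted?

θəpeljəsap

Syllabifying with onset maximization leaves /θ/, /j/ stranded (at most one coda consonant is licensed; onsets are limited to one consonant).
Inserting the epenthetic vowel yields /θ/ → /θə/, /j/ → /jə/.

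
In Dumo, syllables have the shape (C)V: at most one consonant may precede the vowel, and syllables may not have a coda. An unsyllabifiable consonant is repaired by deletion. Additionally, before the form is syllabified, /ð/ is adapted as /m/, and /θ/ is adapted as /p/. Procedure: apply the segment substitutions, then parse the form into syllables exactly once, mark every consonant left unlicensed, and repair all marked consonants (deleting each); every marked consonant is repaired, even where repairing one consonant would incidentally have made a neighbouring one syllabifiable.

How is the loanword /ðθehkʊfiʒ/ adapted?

Substitution: /ð/ → /m/, /θ/ → /p/, giving /mpehkʊfiʒ/.
Syllabifying with onset maximization leaves /m/, /h/, /ʒ/ stranded (no codas are permitted; onsets are limited to one consonant).
Deletion applies to /m/, /h/, /ʒ/.

pekʊfi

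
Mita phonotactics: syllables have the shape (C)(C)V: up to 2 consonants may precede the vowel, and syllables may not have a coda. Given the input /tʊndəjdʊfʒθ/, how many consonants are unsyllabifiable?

3

Under (C)(C)V, the unsyllabifiable consonants are /f/, /ʒ/, /θ/ (no codas are permitted; onsets may contain at most 2 consonants).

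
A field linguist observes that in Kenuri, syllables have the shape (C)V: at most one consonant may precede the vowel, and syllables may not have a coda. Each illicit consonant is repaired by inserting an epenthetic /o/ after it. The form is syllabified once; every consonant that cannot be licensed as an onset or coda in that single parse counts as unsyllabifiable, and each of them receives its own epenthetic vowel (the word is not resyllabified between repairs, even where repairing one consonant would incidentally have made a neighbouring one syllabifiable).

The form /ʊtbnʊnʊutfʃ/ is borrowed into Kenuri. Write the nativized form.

The consonants /t/, /b/, /t/, /f/, /ʃ/ cannot be parsed into a legal (C)V syllable (no codas are permitted; onsets are limited to one consonant).
Each unlicensed consonant becomes the onset of a new syllable: /t/ → /to/, /b/ → /bo/, /t/ → /to/, /f/ → /fo/, /ʃ/ → /ʃo/.

ʊtobonʊnʊutofoʃo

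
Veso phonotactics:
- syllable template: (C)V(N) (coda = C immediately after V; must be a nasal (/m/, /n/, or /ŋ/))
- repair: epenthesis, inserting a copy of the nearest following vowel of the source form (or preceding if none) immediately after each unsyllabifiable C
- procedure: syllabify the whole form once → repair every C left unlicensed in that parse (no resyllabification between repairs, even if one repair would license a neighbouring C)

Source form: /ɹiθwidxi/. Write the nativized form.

Syllabifying with onset maximization leaves /θ/, /d/ stranded (only a nasal (/m/, /n/, or /ŋ/) is licensed in coda position; onsets are limited to one consonant).
Inserting the epenthetic vowel yields /θ/ → /θi/, /d/ → /di/.

ɹiθiwidixi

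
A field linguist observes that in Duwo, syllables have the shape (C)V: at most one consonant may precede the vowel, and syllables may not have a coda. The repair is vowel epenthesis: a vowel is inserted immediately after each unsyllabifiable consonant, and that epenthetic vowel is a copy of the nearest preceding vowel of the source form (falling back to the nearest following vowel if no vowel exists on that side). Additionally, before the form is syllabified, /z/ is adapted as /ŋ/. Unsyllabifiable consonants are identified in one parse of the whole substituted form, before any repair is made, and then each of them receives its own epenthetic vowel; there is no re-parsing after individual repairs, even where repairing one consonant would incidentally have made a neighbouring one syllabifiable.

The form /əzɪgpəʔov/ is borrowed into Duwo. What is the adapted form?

əŋɪgɪpəʔovo

Substitution: /z/ → /ŋ/, giving /əŋɪgpəʔov/.
The consonants /g/, /v/ cannot be parsed into a legal (C)V syllable (no codas are permitted; onsets are limited to one consonant).
Epenthesis after each stranded consonant: /g/ → /gɪ/, /v/ → /vo/.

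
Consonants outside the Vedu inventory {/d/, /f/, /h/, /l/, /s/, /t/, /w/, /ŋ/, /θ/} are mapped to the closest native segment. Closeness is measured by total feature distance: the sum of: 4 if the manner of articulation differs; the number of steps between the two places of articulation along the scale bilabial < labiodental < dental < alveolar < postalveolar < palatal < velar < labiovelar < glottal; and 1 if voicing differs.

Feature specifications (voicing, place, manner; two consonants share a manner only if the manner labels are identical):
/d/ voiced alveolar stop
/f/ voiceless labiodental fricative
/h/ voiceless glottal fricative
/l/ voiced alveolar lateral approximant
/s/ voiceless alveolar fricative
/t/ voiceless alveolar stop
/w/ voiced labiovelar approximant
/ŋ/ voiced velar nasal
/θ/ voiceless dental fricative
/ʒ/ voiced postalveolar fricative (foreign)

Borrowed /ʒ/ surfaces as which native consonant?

s

/s/ is closest: same manner (fricative), place distance 1 (postalveolar→alveolar), voicing differs (+1); total 2. Next closest is /θ/ at distance 3.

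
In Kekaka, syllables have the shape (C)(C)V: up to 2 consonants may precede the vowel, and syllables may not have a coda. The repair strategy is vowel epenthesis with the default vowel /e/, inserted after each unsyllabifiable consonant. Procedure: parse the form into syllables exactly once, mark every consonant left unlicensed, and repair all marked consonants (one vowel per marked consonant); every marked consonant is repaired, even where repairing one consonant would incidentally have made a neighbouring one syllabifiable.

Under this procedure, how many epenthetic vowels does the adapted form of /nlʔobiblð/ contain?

The unsyllabifiable consonants are /n/, /b/, /l/, /ð/; each receives one epenthetic vowel.

4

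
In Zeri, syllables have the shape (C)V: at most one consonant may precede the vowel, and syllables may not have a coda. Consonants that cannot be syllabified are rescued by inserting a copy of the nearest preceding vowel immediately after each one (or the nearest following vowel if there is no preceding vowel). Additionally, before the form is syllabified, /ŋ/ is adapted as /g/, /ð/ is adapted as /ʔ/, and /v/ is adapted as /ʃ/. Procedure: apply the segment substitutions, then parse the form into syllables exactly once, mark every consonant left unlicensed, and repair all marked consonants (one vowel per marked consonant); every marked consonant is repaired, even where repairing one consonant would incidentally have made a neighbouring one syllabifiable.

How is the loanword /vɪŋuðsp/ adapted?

Substitution: /v/ → /ʃ/, /ŋ/ → /g/, /ð/ → /ʔ/, giving /ʃɪguʔsp/.
Syllabifying with onset maximization leaves /ʔ/, /s/, /p/ stranded (no codas are permitted; onsets are limited to one consonant).
Inserting the epenthetic vowel yields /ʔ/ → /ʔu/, /s/ → /su/, /p/ → /pu/.

ʃɪguʔusupu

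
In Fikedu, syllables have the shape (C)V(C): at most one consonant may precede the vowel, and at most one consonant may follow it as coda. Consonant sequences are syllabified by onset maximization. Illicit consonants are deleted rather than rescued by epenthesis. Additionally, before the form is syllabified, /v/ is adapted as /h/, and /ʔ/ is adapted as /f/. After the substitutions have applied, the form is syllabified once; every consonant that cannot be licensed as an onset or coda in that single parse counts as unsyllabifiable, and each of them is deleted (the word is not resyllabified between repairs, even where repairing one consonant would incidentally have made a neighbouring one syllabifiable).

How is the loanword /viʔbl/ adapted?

hif

Substitution: /v/ → /h/, /ʔ/ → /f/, giving /hifbl/.
Syllabifying with onset maximization leaves /b/, /l/ stranded (at most one coda consonant is licensed; onsets are limited to one consonant).
Deletion applies to /b/, /l/.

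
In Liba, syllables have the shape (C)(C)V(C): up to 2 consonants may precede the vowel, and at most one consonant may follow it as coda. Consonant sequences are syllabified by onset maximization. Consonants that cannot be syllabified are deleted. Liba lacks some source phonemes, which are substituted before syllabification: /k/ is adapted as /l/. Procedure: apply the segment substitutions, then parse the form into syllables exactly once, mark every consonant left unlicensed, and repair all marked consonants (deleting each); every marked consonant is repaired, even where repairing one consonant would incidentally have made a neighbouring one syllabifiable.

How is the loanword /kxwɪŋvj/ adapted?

xwɪŋ

Substitution: /k/ → /l/, giving /lxwɪŋvj/.
Syllabifying with onset maximization leaves /l/, /v/, /j/ stranded (at most one coda consonant is licensed; onsets may contain at most 2 consonants).
Each unlicensed consonant is deleted: /l/, /v/, /j/.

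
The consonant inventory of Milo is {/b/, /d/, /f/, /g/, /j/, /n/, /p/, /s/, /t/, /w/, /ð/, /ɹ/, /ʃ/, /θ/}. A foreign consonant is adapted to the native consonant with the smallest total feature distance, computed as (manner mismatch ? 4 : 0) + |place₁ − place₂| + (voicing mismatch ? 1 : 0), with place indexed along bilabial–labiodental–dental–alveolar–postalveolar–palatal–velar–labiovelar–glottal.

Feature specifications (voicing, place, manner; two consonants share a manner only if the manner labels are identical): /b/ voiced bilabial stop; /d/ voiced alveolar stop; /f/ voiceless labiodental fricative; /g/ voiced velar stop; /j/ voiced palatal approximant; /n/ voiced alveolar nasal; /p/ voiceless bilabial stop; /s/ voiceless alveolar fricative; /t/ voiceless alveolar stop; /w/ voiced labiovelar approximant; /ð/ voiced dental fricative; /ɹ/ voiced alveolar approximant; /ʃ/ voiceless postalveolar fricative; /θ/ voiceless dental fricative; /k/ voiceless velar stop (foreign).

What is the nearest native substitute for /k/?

g

/g/ is closest: same manner (stop), place distance 0 (velar→velar), voicing differs (+1); total 1. Next closest is /t/ at distance 3.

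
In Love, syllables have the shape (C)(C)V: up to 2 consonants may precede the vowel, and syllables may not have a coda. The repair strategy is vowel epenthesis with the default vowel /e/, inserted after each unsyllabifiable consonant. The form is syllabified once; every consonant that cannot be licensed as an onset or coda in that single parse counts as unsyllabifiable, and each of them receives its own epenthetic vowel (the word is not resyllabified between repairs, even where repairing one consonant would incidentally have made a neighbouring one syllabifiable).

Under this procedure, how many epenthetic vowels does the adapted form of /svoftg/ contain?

3

The unsyllabifiable consonants are /f/, /t/, /g/; each receives one epenthetic vowel.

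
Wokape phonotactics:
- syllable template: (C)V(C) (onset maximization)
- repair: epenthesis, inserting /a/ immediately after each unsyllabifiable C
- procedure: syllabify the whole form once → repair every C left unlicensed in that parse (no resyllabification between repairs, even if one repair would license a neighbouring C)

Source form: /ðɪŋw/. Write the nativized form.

ðɪŋwa

Under (C)V(C), the unsyllabifiable consonants are /w/ (at most one coda consonant is licensed; onsets are limited to one consonant).
Epenthesis after each stranded consonant: /w/ → /wa/.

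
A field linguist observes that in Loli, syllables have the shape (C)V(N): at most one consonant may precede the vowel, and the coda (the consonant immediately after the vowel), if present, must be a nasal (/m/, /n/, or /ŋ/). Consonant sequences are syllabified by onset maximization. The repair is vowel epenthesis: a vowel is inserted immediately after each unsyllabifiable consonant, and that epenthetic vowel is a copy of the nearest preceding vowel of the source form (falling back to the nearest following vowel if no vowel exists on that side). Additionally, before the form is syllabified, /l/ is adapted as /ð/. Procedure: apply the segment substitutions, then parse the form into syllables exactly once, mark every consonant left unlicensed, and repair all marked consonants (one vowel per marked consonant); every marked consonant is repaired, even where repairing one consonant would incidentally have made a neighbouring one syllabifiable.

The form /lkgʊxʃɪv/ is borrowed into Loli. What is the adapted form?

ðʊkʊgʊxʊʃɪvɪ

Substitution: /l/ → /ð/, giving /ðkgʊxʃɪv/.
Under (C)V(N), the unsyllabifiable consonants are /ð/, /k/, /x/, /v/ (only a nasal (/m/, /n/, or /ŋ/) is licensed in coda position; onsets are limited to one consonant).
Epenthesis after each stranded consonant: /ð/ → /ðʊ/, /k/ → /kʊ/, /x/ → /xʊ/, /v/ → /vɪ/.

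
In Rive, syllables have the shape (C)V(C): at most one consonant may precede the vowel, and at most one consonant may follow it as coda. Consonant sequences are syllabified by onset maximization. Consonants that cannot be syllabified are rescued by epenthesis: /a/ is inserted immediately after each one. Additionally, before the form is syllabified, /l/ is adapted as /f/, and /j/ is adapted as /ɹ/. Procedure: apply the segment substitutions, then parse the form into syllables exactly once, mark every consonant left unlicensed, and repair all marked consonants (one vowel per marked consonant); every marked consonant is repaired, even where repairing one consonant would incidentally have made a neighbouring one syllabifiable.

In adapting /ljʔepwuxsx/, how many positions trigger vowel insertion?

After substitution the input is /fɹʔepwuxsx/.
The unsyllabifiable consonants are /f/, /ɹ/, /s/, /x/; each receives one epenthetic vowel.

4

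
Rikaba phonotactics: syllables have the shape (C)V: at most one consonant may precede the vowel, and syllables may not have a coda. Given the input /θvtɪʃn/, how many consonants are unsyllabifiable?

The consonants /θ/, /v/, /ʃ/, /n/ cannot be parsed into a legal (C)V syllable (no codas are permitted; onsets are limited to one consonant).

4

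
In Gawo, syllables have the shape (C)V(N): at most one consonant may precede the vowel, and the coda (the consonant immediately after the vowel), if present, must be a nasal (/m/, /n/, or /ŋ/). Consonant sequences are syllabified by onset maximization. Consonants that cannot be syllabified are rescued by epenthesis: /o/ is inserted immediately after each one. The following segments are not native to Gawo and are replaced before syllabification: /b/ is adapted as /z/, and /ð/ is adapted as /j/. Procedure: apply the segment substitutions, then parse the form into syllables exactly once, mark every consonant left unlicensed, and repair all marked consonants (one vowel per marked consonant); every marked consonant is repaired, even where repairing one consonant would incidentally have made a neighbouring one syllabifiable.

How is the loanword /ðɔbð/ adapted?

jɔzojo

Substitution: /ð/ → /j/, /b/ → /z/, giving /jɔzj/.
Under (C)V(N), the unsyllabifiable consonants are /z/, /j/ (only a nasal (/m/, /n/, or /ŋ/) is licensed in coda position; onsets are limited to one consonant).
Each unlicensed consonant becomes the onset of a new syllable: /z/ → /zo/, /j/ → /jo/.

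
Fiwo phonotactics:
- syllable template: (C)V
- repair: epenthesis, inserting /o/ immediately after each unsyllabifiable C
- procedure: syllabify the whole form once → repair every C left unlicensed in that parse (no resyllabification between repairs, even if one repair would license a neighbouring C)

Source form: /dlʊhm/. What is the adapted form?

dolʊhomo

Under (C)V, the unsyllabifiable consonants are /d/, /h/, /m/ (no codas are permitted; onsets are limited to one consonant).
Each unlicensed consonant becomes the onset of a new syllable: /d/ → /do/, /h/ → /ho/, /m/ → /mo/.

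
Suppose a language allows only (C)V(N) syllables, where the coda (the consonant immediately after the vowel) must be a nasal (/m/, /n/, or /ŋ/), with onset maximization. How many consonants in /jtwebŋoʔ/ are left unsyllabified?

Under (C)V(N), the unsyllabifiable consonants are /j/, /t/, /b/, /ʔ/ (only a nasal (/m/, /n/, or /ŋ/) is licensed in coda position; onsets are limited to one consonant).

4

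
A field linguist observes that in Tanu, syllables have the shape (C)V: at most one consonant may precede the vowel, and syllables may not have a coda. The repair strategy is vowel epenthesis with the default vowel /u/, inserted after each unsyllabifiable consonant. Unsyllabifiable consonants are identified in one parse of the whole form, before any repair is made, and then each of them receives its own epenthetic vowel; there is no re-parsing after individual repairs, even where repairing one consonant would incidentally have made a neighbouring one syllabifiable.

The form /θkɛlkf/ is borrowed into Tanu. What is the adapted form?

The consonants /θ/, /l/, /k/, /f/ cannot be parsed into a legal (C)V syllable (no codas are permitted; onsets are limited to one consonant).
Epenthesis after each stranded consonant: /θ/ → /θu/, /l/ → /lu/, /k/ → /ku/, /f/ → /fu/.

θukɛlukufu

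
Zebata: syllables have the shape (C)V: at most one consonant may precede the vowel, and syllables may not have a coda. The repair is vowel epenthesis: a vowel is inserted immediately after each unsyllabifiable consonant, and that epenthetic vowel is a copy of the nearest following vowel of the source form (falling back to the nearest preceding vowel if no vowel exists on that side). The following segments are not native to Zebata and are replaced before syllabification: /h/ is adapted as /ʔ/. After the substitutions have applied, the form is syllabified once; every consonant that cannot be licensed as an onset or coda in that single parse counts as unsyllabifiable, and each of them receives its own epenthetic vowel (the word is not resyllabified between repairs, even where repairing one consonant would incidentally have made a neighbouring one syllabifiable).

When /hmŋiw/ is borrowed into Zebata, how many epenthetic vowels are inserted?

After substitution the input is /ʔmŋiw/.
The unsyllabifiable consonants are /ʔ/, /m/, /w/; each receives one epenthetic vowel.

3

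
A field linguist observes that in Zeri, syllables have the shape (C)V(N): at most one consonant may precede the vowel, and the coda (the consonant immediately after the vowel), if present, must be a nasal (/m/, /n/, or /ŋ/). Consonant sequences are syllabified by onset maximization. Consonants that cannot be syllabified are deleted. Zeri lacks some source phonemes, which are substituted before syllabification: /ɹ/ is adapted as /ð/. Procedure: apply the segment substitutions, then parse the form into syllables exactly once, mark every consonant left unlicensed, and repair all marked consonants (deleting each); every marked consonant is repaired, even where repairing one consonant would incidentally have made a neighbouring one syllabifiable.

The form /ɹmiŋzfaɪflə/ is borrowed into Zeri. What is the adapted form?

miŋfaɪlə

Substitution: /ɹ/ → /ð/, giving /ðmiŋzfaɪflə/.
Under (C)V(N), the unsyllabifiable consonants are /ð/, /z/, /f/ (only a nasal (/m/, /n/, or /ŋ/) is licensed in coda position; onsets are limited to one consonant).
Deletion applies to /ð/, /z/, /f/.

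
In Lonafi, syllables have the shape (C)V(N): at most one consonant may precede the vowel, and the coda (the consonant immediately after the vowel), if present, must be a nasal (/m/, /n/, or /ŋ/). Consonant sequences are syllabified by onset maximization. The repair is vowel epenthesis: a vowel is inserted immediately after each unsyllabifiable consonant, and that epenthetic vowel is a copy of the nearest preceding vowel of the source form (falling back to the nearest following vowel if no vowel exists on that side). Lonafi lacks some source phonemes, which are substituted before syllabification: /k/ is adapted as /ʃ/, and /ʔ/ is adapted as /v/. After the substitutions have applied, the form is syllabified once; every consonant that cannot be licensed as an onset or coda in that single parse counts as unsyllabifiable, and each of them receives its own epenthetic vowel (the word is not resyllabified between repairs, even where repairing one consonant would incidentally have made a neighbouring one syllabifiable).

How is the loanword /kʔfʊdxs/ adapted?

Substitution: /k/ → /ʃ/, /ʔ/ → /v/, giving /ʃvfʊdxs/.
Under (C)V(N), the unsyllabifiable consonants are /ʃ/, /v/, /d/, /x/, /s/ (only a nasal (/m/, /n/, or /ŋ/) is licensed in coda position; onsets are limited to one consonant).
Epenthesis after each stranded consonant: /ʃ/ → /ʃʊ/, /v/ → /vʊ/, /d/ → /dʊ/, /x/ → /xʊ/, /s/ → /sʊ/.

ʃʊvʊfʊdʊxʊsʊ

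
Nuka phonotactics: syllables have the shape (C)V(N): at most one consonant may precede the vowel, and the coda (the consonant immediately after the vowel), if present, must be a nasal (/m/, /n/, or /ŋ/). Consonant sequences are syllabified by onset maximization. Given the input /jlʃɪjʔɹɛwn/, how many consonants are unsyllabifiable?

Under (C)V(N), the unsyllabifiable consonants are /j/, /l/, /j/, /ʔ/, /w/, /n/ (only a nasal (/m/, /n/, or /ŋ/) is licensed in coda position; onsets are limited to one consonant).

6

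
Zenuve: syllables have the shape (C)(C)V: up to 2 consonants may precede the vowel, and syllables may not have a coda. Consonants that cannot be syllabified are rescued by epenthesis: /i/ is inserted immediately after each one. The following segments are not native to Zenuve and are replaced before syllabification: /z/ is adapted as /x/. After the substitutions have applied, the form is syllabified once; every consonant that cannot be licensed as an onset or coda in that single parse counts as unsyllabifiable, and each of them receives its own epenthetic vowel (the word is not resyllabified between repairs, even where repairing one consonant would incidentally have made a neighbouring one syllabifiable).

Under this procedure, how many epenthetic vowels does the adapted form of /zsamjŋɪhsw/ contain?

After substitution the input is /xsamjŋɪhsw/.
The unsyllabifiable consonants are /m/, /h/, /s/, /w/; each receives one epenthetic vowel.

4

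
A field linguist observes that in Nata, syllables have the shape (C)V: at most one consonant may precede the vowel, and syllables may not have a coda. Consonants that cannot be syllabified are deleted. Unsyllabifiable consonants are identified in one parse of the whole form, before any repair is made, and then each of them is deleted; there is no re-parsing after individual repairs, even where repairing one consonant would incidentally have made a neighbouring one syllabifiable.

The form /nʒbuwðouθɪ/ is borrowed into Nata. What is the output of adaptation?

buðouθɪ

The consonants /n/, /ʒ/, /w/ cannot be parsed into a legal (C)V syllable (no codas are permitted; onsets are limited to one consonant).
Deletion applies to /n/, /ʒ/, /w/.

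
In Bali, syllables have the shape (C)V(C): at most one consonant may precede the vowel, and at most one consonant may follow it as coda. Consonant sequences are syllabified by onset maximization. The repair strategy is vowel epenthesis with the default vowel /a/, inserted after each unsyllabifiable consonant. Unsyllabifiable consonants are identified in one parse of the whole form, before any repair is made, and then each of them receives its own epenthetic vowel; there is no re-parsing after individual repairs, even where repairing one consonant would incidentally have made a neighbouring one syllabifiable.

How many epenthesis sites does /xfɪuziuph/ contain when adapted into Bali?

The unsyllabifiable consonants are /x/, /h/; each receives one epenthetic vowel.

2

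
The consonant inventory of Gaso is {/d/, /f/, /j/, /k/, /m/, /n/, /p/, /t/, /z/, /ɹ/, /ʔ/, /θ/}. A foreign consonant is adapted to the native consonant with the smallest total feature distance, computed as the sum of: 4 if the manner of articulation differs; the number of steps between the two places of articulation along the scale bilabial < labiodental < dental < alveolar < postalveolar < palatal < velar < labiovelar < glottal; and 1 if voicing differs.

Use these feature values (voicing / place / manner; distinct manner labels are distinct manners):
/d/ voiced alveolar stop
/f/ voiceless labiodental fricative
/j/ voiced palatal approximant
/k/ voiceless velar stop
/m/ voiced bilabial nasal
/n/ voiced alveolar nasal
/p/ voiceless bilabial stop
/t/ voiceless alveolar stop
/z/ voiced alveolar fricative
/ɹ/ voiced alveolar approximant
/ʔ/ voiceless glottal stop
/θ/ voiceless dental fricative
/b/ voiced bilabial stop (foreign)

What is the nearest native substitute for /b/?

p

/p/ is closest: same manner (stop), place distance 0 (bilabial→bilabial), voicing differs (+1); total 1. Next closest is /d/ at distance 3.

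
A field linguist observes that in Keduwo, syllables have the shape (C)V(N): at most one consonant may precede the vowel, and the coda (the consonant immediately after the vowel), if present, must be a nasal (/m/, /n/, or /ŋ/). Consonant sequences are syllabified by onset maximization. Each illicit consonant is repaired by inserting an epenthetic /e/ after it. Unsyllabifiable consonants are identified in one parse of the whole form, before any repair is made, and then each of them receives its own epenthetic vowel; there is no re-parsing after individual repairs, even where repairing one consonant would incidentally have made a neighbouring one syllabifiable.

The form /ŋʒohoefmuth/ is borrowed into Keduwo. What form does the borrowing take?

Syllabifying with onset maximization leaves /ŋ/, /f/, /t/, /h/ stranded (only a nasal (/m/, /n/, or /ŋ/) is licensed in coda position; onsets are limited to one consonant).
Epenthesis after each stranded consonant: /ŋ/ → /ŋe/, /f/ → /fe/, /t/ → /te/, /h/ → /he/.

ŋeʒohoefemutehe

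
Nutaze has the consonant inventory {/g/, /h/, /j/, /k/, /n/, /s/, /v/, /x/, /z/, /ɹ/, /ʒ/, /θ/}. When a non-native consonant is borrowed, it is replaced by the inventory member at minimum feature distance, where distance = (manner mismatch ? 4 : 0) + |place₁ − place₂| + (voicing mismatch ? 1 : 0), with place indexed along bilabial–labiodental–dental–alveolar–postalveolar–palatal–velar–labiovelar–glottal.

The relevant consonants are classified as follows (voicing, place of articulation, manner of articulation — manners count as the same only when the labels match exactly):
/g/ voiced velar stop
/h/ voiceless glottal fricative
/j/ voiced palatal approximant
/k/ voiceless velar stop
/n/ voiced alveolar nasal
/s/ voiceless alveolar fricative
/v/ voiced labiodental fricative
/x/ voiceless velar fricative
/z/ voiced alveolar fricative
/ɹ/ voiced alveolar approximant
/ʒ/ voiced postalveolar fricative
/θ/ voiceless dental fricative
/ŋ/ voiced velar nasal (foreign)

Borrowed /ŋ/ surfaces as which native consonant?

n

/n/ is closest: same manner (nasal), place distance 3 (velar→alveolar), same voicing; total 3. Next closest is /g/ at distance 4.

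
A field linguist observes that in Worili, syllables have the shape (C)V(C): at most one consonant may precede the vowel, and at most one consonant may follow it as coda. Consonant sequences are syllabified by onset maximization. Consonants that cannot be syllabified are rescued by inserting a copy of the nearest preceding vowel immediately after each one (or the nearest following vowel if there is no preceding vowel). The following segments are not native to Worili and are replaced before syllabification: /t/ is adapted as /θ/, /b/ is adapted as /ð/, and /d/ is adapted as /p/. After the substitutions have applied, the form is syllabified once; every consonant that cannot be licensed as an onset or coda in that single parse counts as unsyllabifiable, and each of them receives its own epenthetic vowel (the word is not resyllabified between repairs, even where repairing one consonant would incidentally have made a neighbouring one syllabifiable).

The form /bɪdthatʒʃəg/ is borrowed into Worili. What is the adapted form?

ðɪpθɪhaθʒaʃəg

Substitution: /b/ → /ð/, /d/ → /p/, /t/ → /θ/, giving /ðɪpθhaθʒʃəg/.
The consonants /θ/, /ʒ/ cannot be parsed into a legal (C)V(C) syllable (at most one coda consonant is licensed; onsets are limited to one consonant).
Inserting the epenthetic vowel yields /θ/ → /θɪ/, /ʒ/ → /ʒa/.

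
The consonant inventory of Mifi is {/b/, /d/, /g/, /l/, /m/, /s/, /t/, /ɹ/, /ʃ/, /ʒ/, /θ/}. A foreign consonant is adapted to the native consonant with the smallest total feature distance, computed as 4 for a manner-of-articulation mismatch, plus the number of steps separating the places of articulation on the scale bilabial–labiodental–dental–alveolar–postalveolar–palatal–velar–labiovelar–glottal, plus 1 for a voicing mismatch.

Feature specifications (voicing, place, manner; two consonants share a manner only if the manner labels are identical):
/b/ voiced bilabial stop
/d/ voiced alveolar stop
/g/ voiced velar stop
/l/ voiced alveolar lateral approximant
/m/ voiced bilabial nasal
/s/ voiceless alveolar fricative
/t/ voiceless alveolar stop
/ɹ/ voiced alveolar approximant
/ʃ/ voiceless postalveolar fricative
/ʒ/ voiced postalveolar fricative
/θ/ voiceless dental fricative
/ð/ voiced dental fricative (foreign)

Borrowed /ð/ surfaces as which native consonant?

θ

/θ/ is closest: same manner (fricative), place distance 0 (dental→dental), voicing differs (+1); total 1. Next closest is /s/ at distance 2.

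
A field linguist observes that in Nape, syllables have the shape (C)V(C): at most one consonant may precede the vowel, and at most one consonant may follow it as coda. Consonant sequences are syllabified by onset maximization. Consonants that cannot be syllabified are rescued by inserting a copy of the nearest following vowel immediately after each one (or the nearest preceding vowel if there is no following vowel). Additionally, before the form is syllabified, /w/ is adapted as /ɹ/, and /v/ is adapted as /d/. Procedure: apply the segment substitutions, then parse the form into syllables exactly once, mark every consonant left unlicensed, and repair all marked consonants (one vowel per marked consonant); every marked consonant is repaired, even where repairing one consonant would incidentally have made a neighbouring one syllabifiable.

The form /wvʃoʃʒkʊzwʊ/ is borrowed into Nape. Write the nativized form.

Substitution: /w/ → /ɹ/, /v/ → /d/, giving /ɹdʃoʃʒkʊzɹʊ/.
The consonants /ɹ/, /d/, /ʒ/ cannot be parsed into a legal (C)V(C) syllable (at most one coda consonant is licensed; onsets are limited to one consonant).
Epenthesis after each stranded consonant: /ɹ/ → /ɹo/, /d/ → /do/, /ʒ/ → /ʒʊ/.

ɹodoʃoʃʒʊkʊzɹʊ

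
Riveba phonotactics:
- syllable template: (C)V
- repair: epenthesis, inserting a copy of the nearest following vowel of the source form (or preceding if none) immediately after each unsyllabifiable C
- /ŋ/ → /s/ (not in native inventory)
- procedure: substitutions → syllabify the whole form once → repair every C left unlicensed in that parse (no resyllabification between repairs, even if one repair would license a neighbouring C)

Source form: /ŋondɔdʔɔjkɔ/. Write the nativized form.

Substitution: /ŋ/ → /s/, giving /sondɔdʔɔjkɔ/.
Under (C)V, the unsyllabifiable consonants are /n/, /d/, /j/ (no codas are permitted; onsets are limited to one consonant).
Epenthesis after each stranded consonant: /n/ → /nɔ/, /d/ → /dɔ/, /j/ → /jɔ/.

sonɔdɔdɔʔɔjɔkɔ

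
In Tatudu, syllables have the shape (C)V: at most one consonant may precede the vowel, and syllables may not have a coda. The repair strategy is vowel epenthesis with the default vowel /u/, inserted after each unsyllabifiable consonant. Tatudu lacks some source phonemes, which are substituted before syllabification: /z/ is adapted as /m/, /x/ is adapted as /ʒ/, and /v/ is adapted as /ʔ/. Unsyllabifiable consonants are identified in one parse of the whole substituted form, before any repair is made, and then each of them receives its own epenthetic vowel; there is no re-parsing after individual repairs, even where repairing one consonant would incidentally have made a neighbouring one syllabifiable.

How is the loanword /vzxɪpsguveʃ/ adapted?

ʔumuʒɪpusuguʔeʃu

Substitution: /v/ → /ʔ/, /z/ → /m/, /x/ → /ʒ/, giving /ʔmʒɪpsguʔeʃ/.
Syllabifying with onset maximization leaves /ʔ/, /m/, /p/, /s/, /ʃ/ stranded (no codas are permitted; onsets are limited to one consonant).
Inserting the epenthetic vowel yields /ʔ/ → /ʔu/, /m/ → /mu/, /p/ → /pu/, /s/ → /su/, /ʃ/ → /ʃu/.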